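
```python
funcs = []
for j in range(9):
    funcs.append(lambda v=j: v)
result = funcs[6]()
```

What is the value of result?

Step 1: Default argument v=j captures j's value at each iteration.
Step 2: funcs[6] captured v = 6 when j was 6.
Step 3: result = 6

The answer is 6.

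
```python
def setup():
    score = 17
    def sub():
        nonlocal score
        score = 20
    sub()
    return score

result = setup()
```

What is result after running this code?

Step 1: setup() sets score = 17.
Step 2: sub() uses nonlocal to reassign score = 20.
Step 3: result = 20

The answer is 20.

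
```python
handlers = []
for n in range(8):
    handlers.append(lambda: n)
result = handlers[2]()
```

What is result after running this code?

Step 1: The loop creates 8 lambdas, all referencing the same variable n.
Step 2: After the loop, n = 7 (final value).
Step 3: handlers[2]() looks up n at call time and finds 7. This is the late binding gotcha. result = 7

The answer is 7.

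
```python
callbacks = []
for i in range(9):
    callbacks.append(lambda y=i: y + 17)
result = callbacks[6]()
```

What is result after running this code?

Step 1: Default argument y=i captures i's value at definition time.
Step 2: callbacks[6] was defined when i = 6, so y defaults to 6.
Step 3: result = 6 + 17 = 23 (default arg fixes the late binding issue)

The answer is 23.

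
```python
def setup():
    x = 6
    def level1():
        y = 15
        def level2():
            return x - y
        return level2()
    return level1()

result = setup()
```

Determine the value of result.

Step 1: x = 6 in setup. y = 15 in level1.
Step 2: level2() reads x = 6 and y = 15 from enclosing scopes.
Step 3: result = 6 - 15 = -9

The answer is -9.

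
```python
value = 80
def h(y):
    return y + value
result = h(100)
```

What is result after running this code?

Step 1: value = 80 is defined globally.
Step 2: h(100) uses parameter y = 100 and looks up value from global scope = 80.
Step 3: result = 100 + 80 = 180

The answer is 180.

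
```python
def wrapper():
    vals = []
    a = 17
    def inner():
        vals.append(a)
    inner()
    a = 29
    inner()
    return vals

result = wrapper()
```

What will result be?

Step 1: a = 17. inner() appends current a to vals.
Step 2: First inner(): appends 17. Then a = 29.
Step 3: Second inner(): appends 29 (closure sees updated a). result = [17, 29]

The answer is [17, 29].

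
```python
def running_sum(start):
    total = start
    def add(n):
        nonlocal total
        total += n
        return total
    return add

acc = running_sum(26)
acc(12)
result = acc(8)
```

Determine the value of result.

Step 1: running_sum(26) creates closure with total = 26.
Step 2: First acc(12): total = 26 + 12 = 38.
Step 3: Second acc(8): total = 38 + 8 = 46. result = 46

The answer is 46.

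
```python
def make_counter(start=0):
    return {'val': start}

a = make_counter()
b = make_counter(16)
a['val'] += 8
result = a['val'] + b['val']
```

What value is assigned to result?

Step 1: make_counter() returns a new dict each call (immutable default 0).
Step 2: a = {'val': 0}, b = {'val': 16}.
Step 3: a['val'] += 8 = 8. result = 8 + 16 = 24

The answer is 24.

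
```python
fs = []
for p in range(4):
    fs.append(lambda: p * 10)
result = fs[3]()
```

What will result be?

Step 1: All lambdas reference the same variable p (late binding).
Step 2: After the loop, p = 3. Every lambda returns p * 10.
Step 3: fs[3]() = 3 * 10 = 30

The answer is 30.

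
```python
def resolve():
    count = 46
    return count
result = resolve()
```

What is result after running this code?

Step 1: resolve() defines count = 46 in its local scope.
Step 2: return count finds the local variable count = 46.
Step 3: result = 46

The answer is 46.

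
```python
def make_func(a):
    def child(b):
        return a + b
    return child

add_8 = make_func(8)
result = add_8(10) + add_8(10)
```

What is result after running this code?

Step 1: add_8 captures a = 8.
Step 2: add_8(10) = 8 + 10 = 18, called twice.
Step 3: result = 18 + 18 = 36

The answer is 36.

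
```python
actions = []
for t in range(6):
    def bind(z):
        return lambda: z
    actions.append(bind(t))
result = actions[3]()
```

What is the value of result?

Step 1: bind(t) creates a new scope capturing z = t at call time.
Step 2: actions[3] = bind(3), so its lambda captures z = 3.
Step 3: result = 3 (closure factory fixes late binding)

The answer is 3.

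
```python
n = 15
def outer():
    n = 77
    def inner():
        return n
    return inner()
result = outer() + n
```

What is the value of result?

Step 1: Global n = 15. outer() shadows with n = 77.
Step 2: inner() returns enclosing n = 77. outer() = 77.
Step 3: result = 77 + global n (15) = 92

The answer is 92.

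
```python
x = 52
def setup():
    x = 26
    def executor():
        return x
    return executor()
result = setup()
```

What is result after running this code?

Step 1: x = 52 globally, but setup() defines x = 26 locally.
Step 2: executor() looks up x. Not in local scope, so checks enclosing scope (setup) and finds x = 26.
Step 3: result = 26

The answer is 26.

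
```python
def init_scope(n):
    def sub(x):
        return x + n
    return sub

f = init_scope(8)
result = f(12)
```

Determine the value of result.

Step 1: init_scope(8) creates a closure that captures n = 8.
Step 2: f(12) calls the closure with x = 12, returning 12 + 8 = 20.
Step 3: result = 20

The answer is 20.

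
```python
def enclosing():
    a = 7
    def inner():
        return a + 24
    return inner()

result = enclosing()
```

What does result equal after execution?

Step 1: enclosing() defines a = 7.
Step 2: inner() reads a = 7 from enclosing scope, returns 7 + 24 = 31.
Step 3: result = 31

The answer is 31.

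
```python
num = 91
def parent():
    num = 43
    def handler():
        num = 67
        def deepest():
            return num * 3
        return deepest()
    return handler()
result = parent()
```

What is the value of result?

Step 1: deepest() looks up num through LEGB: not local, finds num = 67 in enclosing handler().
Step 2: Returns 67 * 3 = 201.
Step 3: result = 201

The answer is 201.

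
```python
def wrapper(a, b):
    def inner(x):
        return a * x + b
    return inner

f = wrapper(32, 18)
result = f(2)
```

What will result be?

Step 1: wrapper(32, 18) captures a = 32, b = 18.
Step 2: f(2) computes 32 * 2 + 18 = 82.
Step 3: result = 82

The answer is 82.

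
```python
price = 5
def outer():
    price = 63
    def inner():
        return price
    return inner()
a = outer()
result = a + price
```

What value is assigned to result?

Step 1: outer() has local price = 63. inner() reads from enclosing.
Step 2: outer() returns 63. Global price = 5 unchanged.
Step 3: result = 63 + 5 = 68

The answer is 68.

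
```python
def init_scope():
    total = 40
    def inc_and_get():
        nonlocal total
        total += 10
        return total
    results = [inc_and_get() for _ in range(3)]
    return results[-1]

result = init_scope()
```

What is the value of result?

Step 1: total = 40.
Step 2: Three calls to inc_and_get(), each adding 10.
Step 3: Last value = 40 + 10 * 3 = 70

The answer is 70.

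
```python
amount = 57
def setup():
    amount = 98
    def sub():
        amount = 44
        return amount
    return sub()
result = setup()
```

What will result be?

Step 1: Three scopes define amount: global (57), setup (98), sub (44).
Step 2: sub() has its own local amount = 44, which shadows both enclosing and global.
Step 3: result = 44 (local wins in LEGB)

The answer is 44.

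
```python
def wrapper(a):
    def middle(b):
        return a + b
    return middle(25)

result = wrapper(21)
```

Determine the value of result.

Step 1: wrapper(21) passes a = 21.
Step 2: middle(25) has b = 25, reads a = 21 from enclosing.
Step 3: result = 21 + 25 = 46

The answer is 46.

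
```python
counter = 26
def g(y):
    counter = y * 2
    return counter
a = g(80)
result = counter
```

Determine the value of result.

Step 1: Global counter = 26.
Step 2: g(80) creates local counter = 80 * 2 = 160.
Step 3: Global counter unchanged because no global keyword. result = 26

The answer is 26.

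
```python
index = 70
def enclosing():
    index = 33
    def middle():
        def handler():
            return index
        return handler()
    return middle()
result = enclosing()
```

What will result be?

Step 1: enclosing() defines index = 33. middle() and handler() have no local index.
Step 2: handler() checks local (none), enclosing middle() (none), enclosing enclosing() and finds index = 33.
Step 3: result = 33

The answer is 33.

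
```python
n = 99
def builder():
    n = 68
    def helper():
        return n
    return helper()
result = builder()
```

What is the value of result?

Step 1: n = 99 globally, but builder() defines n = 68 locally.
Step 2: helper() looks up n. Not in local scope, so checks enclosing scope (builder) and finds n = 68.
Step 3: result = 68

The answer is 68.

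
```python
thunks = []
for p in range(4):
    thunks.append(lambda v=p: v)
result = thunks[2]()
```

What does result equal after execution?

Step 1: Default argument v=p captures p's value at each iteration.
Step 2: thunks[2] captured v = 2 when p was 2.
Step 3: result = 2

The answer is 2.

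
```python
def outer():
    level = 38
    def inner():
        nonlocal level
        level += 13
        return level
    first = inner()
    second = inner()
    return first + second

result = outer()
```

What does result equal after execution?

Step 1: level starts at 38.
Step 2: First call: level = 38 + 13 = 51, returns 51.
Step 3: Second call: level = 51 + 13 = 64, returns 64.
Step 4: result = 51 + 64 = 115

The answer is 115.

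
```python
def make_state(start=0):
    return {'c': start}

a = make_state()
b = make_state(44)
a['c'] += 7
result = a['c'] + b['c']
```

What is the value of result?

Step 1: make_state() returns a new dict each call (immutable default 0).
Step 2: a = {'c': 0}, b = {'c': 44}.
Step 3: a['c'] += 7 = 7. result = 7 + 44 = 51

The answer is 51.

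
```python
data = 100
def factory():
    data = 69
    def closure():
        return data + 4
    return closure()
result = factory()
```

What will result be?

Step 1: factory() shadows global data with data = 69.
Step 2: closure() finds data = 69 in enclosing scope, computes 69 + 4 = 73.
Step 3: result = 73

The answer is 73.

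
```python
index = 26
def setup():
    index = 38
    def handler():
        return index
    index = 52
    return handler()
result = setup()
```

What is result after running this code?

Step 1: setup() sets index = 38, then later index = 52.
Step 2: handler() is called after index is reassigned to 52. Closures capture variables by reference, not by value.
Step 3: result = 52

The answer is 52.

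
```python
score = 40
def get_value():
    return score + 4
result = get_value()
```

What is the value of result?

Step 1: score = 40 is defined globally.
Step 2: get_value() looks up score from global scope = 40, then computes 40 + 4 = 44.
Step 3: result = 44

The answer is 44.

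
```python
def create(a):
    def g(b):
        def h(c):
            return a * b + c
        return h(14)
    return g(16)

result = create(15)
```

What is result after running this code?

Step 1: a = 15, b = 16, c = 14.
Step 2: h() computes a * b + c = 15 * 16 + 14 = 254.
Step 3: result = 254

The answer is 254.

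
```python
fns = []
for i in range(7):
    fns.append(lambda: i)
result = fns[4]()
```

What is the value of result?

Step 1: The loop creates 7 lambdas, all referencing the same variable i.
Step 2: After the loop, i = 6 (final value).
Step 3: fns[4]() looks up i at call time and finds 6. This is the late binding gotcha. result = 6

The answer is 6.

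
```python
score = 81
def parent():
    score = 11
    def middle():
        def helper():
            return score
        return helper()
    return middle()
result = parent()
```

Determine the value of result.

Step 1: parent() defines score = 11. middle() and helper() have no local score.
Step 2: helper() checks local (none), enclosing middle() (none), enclosing parent() and finds score = 11.
Step 3: result = 11

The answer is 11.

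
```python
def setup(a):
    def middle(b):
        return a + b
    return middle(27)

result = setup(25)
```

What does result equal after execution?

Step 1: setup(25) passes a = 25.
Step 2: middle(27) has b = 27, reads a = 25 from enclosing.
Step 3: result = 25 + 27 = 52

The answer is 52.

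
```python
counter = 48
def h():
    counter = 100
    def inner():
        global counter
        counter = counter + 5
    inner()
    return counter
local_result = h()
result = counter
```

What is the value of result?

Step 1: Global counter = 48. h() creates local counter = 100.
Step 2: inner() declares global counter and adds 5: global counter = 48 + 5 = 53.
Step 3: h() returns its local counter = 100 (unaffected by inner).
Step 4: result = global counter = 53

The answer is 53.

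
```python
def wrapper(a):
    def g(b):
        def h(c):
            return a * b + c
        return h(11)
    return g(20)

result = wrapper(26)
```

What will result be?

Step 1: a = 26, b = 20, c = 11.
Step 2: h() computes a * b + c = 26 * 20 + 11 = 531.
Step 3: result = 531

The answer is 531.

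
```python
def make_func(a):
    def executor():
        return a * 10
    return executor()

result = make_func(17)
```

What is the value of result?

Step 1: make_func(17) binds parameter a = 17.
Step 2: executor() accesses a = 17 from enclosing scope.
Step 3: result = 17 * 10 = 170

The answer is 170.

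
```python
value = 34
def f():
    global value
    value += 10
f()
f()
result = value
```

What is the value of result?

Step 1: value = 34.
Step 2: First f(): value = 34 + 10 = 44.
Step 3: Second f(): value = 44 + 10 = 54. result = 54

The answer is 54.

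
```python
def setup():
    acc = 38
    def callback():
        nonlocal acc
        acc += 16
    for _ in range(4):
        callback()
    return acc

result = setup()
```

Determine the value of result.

Step 1: acc = 38.
Step 2: callback() is called 4 times in a loop, each adding 16 via nonlocal.
Step 3: acc = 38 + 16 * 4 = 102

The answer is 102.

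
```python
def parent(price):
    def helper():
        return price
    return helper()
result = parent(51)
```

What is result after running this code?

Step 1: parent(51) binds parameter price = 51.
Step 2: helper() looks up price in enclosing scope and finds the parameter price = 51.
Step 3: result = 51

The answer is 51.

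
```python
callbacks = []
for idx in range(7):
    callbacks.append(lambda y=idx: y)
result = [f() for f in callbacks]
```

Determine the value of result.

Step 1: Default arg y=idx captures idx at each iteration.
Step 2: Each lambda has its own default: 0, 1, ..., 6.
Step 3: result = [0, 1, 2, 3, 4, 5, 6]

The answer is [0, 1, 2, 3, 4, 5, 6].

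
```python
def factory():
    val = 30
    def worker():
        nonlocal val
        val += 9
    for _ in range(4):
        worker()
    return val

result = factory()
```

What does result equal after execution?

Step 1: val = 30.
Step 2: worker() is called 4 times in a loop, each adding 9 via nonlocal.
Step 3: val = 30 + 9 * 4 = 66

The answer is 66.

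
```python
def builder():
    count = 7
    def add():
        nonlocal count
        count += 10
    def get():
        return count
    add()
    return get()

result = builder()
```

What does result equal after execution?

Step 1: count = 7. add() modifies it via nonlocal, get() reads it.
Step 2: add() makes count = 7 + 10 = 17.
Step 3: get() returns 17. result = 17

The answer is 17.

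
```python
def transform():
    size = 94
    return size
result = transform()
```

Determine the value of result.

Step 1: transform() defines size = 94 in its local scope.
Step 2: return size finds the local variable size = 94.
Step 3: result = 94

The answer is 94.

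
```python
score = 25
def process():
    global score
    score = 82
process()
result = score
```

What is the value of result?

Step 1: score = 25 globally.
Step 2: process() declares global score and sets it to 82.
Step 3: After process(), global score = 82. result = 82

The answer is 82.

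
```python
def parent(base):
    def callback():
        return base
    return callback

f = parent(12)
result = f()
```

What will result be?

Step 1: parent(12) creates closure capturing base = 12.
Step 2: f() returns the captured base = 12.
Step 3: result = 12

The answer is 12.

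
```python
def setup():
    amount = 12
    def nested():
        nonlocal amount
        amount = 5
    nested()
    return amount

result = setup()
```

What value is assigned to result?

Step 1: setup() sets amount = 12.
Step 2: nested() uses nonlocal to reassign amount = 5.
Step 3: result = 5

The answer is 5.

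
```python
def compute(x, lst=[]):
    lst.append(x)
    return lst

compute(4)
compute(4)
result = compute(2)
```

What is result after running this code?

Step 1: Mutable default argument gotcha! The list [] is created once.
Step 2: Each call appends to the SAME list: [4], [4, 4], [4, 4, 2].
Step 3: result = [4, 4, 2]

The answer is [4, 4, 2].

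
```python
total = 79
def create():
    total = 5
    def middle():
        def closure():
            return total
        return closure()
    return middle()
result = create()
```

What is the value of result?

Step 1: create() defines total = 5. middle() and closure() have no local total.
Step 2: closure() checks local (none), enclosing middle() (none), enclosing create() and finds total = 5.
Step 3: result = 5

The answer is 5.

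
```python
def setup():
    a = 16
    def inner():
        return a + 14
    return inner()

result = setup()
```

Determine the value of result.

Step 1: setup() defines a = 16.
Step 2: inner() reads a = 16 from enclosing scope, returns 16 + 14 = 30.
Step 3: result = 30

The answer is 30.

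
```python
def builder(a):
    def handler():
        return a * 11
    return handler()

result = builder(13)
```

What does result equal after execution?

Step 1: builder(13) binds parameter a = 13.
Step 2: handler() accesses a = 13 from enclosing scope.
Step 3: result = 13 * 11 = 143

The answer is 143.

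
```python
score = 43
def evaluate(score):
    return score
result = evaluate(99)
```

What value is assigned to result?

Step 1: Global score = 43.
Step 2: evaluate(99) takes parameter score = 99, which shadows the global.
Step 3: result = 99

The answer is 99.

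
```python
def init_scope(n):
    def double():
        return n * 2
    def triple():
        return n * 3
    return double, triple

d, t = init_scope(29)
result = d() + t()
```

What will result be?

Step 1: Both closures capture the same n = 29.
Step 2: d() = 29 * 2 = 58, t() = 29 * 3 = 87.
Step 3: result = 58 + 87 = 145

The answer is 145.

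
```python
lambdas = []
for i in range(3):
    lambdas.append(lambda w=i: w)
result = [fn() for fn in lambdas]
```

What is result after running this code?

Step 1: Default arg w=i captures i at each iteration.
Step 2: Each lambda has its own default: 0, 1, ..., 2.
Step 3: result = [0, 1, 2]

The answer is [0, 1, 2].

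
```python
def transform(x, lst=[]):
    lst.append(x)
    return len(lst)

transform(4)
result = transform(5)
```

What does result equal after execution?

Step 1: Mutable default list persists between calls.
Step 2: First call: lst = [4], len = 1. Second call: lst = [4, 5], len = 2.
Step 3: result = 2

The answer is 2.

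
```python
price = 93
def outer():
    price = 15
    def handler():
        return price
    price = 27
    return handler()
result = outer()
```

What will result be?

Step 1: outer() sets price = 15, then later price = 27.
Step 2: handler() is called after price is reassigned to 27. Closures capture variables by reference, not by value.
Step 3: result = 27

The answer is 27.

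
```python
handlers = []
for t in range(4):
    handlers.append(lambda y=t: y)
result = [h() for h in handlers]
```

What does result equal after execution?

Step 1: Default arg y=t captures t at each iteration.
Step 2: Each lambda has its own default: 0, 1, ..., 3.
Step 3: result = [0, 1, 2, 3]

The answer is [0, 1, 2, 3].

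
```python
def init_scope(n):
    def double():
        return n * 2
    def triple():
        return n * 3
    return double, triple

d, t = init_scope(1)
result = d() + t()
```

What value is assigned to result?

Step 1: Both closures capture the same n = 1.
Step 2: d() = 1 * 2 = 2, t() = 1 * 3 = 3.
Step 3: result = 2 + 3 = 5

The answer is 5.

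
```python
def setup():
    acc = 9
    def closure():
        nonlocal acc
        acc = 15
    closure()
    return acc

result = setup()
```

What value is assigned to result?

Step 1: setup() sets acc = 9.
Step 2: closure() uses nonlocal to reassign acc = 15.
Step 3: result = 15

The answer is 15.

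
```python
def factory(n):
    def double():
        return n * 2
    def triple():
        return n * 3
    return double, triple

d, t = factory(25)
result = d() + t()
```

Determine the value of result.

Step 1: Both closures capture the same n = 25.
Step 2: d() = 25 * 2 = 50, t() = 25 * 3 = 75.
Step 3: result = 50 + 75 = 125

The answer is 125.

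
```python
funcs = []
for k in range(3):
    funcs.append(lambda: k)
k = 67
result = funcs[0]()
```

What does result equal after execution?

Step 1: Lambdas capture the variable k by reference, not by value.
Step 2: After the loop, k is reassigned to 67.
Step 3: funcs[0]() looks up the current k = 67. result = 67

The answer is 67.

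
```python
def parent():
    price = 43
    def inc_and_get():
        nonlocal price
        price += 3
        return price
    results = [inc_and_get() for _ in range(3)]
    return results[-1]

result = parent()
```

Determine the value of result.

Step 1: price = 43.
Step 2: Three calls to inc_and_get(), each adding 3.
Step 3: Last value = 43 + 3 * 3 = 52

The answer is 52.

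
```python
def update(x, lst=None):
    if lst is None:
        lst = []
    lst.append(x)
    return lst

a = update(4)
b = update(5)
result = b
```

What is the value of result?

Step 1: None default with guard creates a NEW list each call.
Step 2: a = [4] (fresh list). b = [5] (another fresh list).
Step 3: result = [5] (this is the fix for mutable default)

The answer is [5].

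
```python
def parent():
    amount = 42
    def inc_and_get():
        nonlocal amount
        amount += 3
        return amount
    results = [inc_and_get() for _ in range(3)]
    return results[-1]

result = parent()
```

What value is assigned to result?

Step 1: amount = 42.
Step 2: Three calls to inc_and_get(), each adding 3.
Step 3: Last value = 42 + 3 * 3 = 51

The answer is 51.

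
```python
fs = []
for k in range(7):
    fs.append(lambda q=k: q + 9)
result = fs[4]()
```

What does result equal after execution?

Step 1: Default argument q=k captures k's value at definition time.
Step 2: fs[4] was defined when k = 4, so q defaults to 4.
Step 3: result = 4 + 9 = 13 (default arg fixes the late binding issue)

The answer is 13.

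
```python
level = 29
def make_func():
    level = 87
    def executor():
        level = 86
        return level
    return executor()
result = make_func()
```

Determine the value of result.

Step 1: Three scopes define level: global (29), make_func (87), executor (86).
Step 2: executor() has its own local level = 86, which shadows both enclosing and global.
Step 3: result = 86 (local wins in LEGB)

The answer is 86.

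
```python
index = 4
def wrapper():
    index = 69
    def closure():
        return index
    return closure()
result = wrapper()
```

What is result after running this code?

Step 1: index = 4 globally, but wrapper() defines index = 69 locally.
Step 2: closure() looks up index. Not in local scope, so checks enclosing scope (wrapper) and finds index = 69.
Step 3: result = 69

The answer is 69.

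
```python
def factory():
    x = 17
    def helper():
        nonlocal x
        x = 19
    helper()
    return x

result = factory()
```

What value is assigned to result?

Step 1: factory() sets x = 17.
Step 2: helper() uses nonlocal to reassign x = 19.
Step 3: result = 19

The answer is 19.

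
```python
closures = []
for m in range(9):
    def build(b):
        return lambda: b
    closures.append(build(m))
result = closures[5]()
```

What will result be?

Step 1: build(m) creates a new scope capturing b = m at call time.
Step 2: closures[5] = build(5), so its lambda captures b = 5.
Step 3: result = 5 (closure factory fixes late binding)

The answer is 5.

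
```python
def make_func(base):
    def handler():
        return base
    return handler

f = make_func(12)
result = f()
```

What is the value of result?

Step 1: make_func(12) creates closure capturing base = 12.
Step 2: f() returns the captured base = 12.
Step 3: result = 12

The answer is 12.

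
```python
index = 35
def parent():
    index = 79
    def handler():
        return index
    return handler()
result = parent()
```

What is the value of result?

Step 1: index = 35 globally, but parent() defines index = 79 locally.
Step 2: handler() looks up index. Not in local scope, so checks enclosing scope (parent) and finds index = 79.
Step 3: result = 79

The answer is 79.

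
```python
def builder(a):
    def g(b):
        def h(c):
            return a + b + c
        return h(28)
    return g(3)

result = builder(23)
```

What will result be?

Step 1: a = 23, b = 3, c = 28 across three nested scopes.
Step 2: h() accesses all three via LEGB rule.
Step 3: result = 23 + 3 + 28 = 54

The answer is 54.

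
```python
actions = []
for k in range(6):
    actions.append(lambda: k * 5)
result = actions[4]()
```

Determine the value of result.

Step 1: All lambdas reference the same variable k (late binding).
Step 2: After the loop, k = 5. Every lambda returns k * 5.
Step 3: actions[4]() = 5 * 5 = 25

The answer is 25.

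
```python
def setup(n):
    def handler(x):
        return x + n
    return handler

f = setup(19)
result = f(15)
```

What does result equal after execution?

Step 1: setup(19) creates a closure that captures n = 19.
Step 2: f(15) calls the closure with x = 15, returning 15 + 19 = 34.
Step 3: result = 34

The answer is 34.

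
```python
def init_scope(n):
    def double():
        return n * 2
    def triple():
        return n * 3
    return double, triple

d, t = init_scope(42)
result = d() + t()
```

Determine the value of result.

Step 1: Both closures capture the same n = 42.
Step 2: d() = 42 * 2 = 84, t() = 42 * 3 = 126.
Step 3: result = 84 + 126 = 210

The answer is 210.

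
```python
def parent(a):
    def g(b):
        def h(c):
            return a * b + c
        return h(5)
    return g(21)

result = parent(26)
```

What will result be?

Step 1: a = 26, b = 21, c = 5.
Step 2: h() computes a * b + c = 26 * 21 + 5 = 551.
Step 3: result = 551

The answer is 551.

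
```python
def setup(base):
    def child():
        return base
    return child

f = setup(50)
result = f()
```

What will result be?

Step 1: setup(50) creates closure capturing base = 50.
Step 2: f() returns the captured base = 50.
Step 3: result = 50

The answer is 50.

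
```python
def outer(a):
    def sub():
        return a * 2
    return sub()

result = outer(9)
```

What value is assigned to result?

Step 1: outer(9) binds parameter a = 9.
Step 2: sub() accesses a = 9 from enclosing scope.
Step 3: result = 9 * 2 = 18

The answer is 18.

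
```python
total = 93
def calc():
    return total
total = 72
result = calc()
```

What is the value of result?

Step 1: total is first set to 93, then reassigned to 72.
Step 2: calc() is called after the reassignment, so it looks up the current global total = 72.
Step 3: result = 72

The answer is 72.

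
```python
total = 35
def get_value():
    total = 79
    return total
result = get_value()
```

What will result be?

Step 1: Global total = 35.
Step 2: get_value() creates local total = 79, shadowing the global.
Step 3: Returns local total = 79. result = 79

The answer is 79.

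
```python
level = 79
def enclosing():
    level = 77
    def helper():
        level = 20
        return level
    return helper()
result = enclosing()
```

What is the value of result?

Step 1: Three scopes define level: global (79), enclosing (77), helper (20).
Step 2: helper() has its own local level = 20, which shadows both enclosing and global.
Step 3: result = 20 (local wins in LEGB)

The answer is 20.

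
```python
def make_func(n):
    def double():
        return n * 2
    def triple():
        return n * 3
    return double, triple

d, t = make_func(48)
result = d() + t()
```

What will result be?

Step 1: Both closures capture the same n = 48.
Step 2: d() = 48 * 2 = 96, t() = 48 * 3 = 144.
Step 3: result = 96 + 144 = 240

The answer is 240.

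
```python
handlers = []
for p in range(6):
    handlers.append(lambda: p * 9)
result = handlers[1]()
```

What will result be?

Step 1: All lambdas reference the same variable p (late binding).
Step 2: After the loop, p = 5. Every lambda returns p * 9.
Step 3: handlers[1]() = 5 * 9 = 45

The answer is 45.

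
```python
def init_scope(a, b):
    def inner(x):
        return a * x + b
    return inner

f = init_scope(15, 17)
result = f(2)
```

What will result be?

Step 1: init_scope(15, 17) captures a = 15, b = 17.
Step 2: f(2) computes 15 * 2 + 17 = 47.
Step 3: result = 47

The answer is 47.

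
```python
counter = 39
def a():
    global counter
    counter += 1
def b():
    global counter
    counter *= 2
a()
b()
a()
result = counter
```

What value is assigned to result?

Step 1: counter = 39.
Step 2: a(): counter = 39 + 1 = 40.
Step 3: b(): counter = 40 * 2 = 80.
Step 4: a(): counter = 80 + 1 = 81

The answer is 81.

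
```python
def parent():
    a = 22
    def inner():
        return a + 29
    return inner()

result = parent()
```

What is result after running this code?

Step 1: parent() defines a = 22.
Step 2: inner() reads a = 22 from enclosing scope, returns 22 + 29 = 51.
Step 3: result = 51

The answer is 51.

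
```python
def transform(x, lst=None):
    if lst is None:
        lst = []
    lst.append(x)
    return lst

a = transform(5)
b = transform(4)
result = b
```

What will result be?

Step 1: None default with guard creates a NEW list each call.
Step 2: a = [5] (fresh list). b = [4] (another fresh list).
Step 3: result = [4] (this is the fix for mutable default)

The answer is [4].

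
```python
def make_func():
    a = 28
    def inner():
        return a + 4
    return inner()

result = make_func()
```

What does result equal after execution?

Step 1: make_func() defines a = 28.
Step 2: inner() reads a = 28 from enclosing scope, returns 28 + 4 = 32.
Step 3: result = 32

The answer is 32.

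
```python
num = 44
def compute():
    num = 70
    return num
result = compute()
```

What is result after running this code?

Step 1: Global num = 44.
Step 2: compute() creates local num = 70, shadowing the global.
Step 3: Returns local num = 70. result = 70

The answer is 70.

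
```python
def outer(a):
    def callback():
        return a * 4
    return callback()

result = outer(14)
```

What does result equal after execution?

Step 1: outer(14) binds parameter a = 14.
Step 2: callback() accesses a = 14 from enclosing scope.
Step 3: result = 14 * 4 = 56

The answer is 56.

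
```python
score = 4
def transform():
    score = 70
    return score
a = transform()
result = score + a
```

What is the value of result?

Step 1: Global score = 4. transform() returns local score = 70.
Step 2: a = 70. Global score still = 4.
Step 3: result = 4 + 70 = 74

The answer is 74.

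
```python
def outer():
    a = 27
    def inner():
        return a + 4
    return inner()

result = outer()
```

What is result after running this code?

Step 1: outer() defines a = 27.
Step 2: inner() reads a = 27 from enclosing scope, returns 27 + 4 = 31.
Step 3: result = 31

The answer is 31.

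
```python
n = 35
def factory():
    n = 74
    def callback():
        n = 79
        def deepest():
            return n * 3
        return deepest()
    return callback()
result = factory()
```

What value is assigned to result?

Step 1: deepest() looks up n through LEGB: not local, finds n = 79 in enclosing callback().
Step 2: Returns 79 * 3 = 237.
Step 3: result = 237

The answer is 237.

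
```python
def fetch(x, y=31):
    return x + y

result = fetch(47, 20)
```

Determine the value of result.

Step 1: fetch(47, 20) overrides default y with 20.
Step 2: Returns 47 + 20 = 67.
Step 3: result = 67

The answer is 67.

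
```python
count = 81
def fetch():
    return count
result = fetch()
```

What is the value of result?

Step 1: count = 81 is defined in the global scope.
Step 2: fetch() looks up count. No local count exists, so Python checks the global scope via LEGB rule and finds count = 81.
Step 3: result = 81

The answer is 81.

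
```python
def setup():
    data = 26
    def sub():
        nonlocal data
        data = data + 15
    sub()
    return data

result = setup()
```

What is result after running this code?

Step 1: setup() sets data = 26.
Step 2: sub() uses nonlocal to modify data in setup's scope: data = 26 + 15 = 41.
Step 3: setup() returns the modified data = 41

The answer is 41.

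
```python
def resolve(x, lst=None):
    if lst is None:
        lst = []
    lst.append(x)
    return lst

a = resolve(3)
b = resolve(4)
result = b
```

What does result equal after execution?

Step 1: None default with guard creates a NEW list each call.
Step 2: a = [3] (fresh list). b = [4] (another fresh list).
Step 3: result = [4] (this is the fix for mutable default)

The answer is [4].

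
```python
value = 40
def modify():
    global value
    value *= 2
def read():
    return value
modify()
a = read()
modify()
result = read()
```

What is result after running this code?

Step 1: value = 40.
Step 2: First modify(): value = 40 * 2 = 80.
Step 3: Second modify(): value = 80 * 2 = 160.
Step 4: read() returns 160

The answer is 160.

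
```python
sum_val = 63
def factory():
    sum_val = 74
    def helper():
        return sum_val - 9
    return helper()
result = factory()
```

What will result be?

Step 1: factory() shadows global sum_val with sum_val = 74.
Step 2: helper() finds sum_val = 74 in enclosing scope, computes 74 - 9 = 65.
Step 3: result = 65

The answer is 65.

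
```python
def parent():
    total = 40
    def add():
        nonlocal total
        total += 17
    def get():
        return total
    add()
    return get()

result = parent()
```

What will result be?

Step 1: total = 40. add() modifies it via nonlocal, get() reads it.
Step 2: add() makes total = 40 + 17 = 57.
Step 3: get() returns 57. result = 57

The answer is 57.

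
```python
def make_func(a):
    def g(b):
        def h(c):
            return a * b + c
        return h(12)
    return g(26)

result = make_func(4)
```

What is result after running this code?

Step 1: a = 4, b = 26, c = 12.
Step 2: h() computes a * b + c = 4 * 26 + 12 = 116.
Step 3: result = 116

The answer is 116.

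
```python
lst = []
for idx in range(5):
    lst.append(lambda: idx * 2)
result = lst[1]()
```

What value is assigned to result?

Step 1: All lambdas reference the same variable idx (late binding).
Step 2: After the loop, idx = 4. Every lambda returns idx * 2.
Step 3: lst[1]() = 4 * 2 = 8

The answer is 8.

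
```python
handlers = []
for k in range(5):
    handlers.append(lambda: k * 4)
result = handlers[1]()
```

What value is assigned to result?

Step 1: All lambdas reference the same variable k (late binding).
Step 2: After the loop, k = 4. Every lambda returns k * 4.
Step 3: handlers[1]() = 4 * 4 = 16

The answer is 16.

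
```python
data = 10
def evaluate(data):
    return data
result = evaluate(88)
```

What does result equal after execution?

Step 1: Global data = 10.
Step 2: evaluate(88) takes parameter data = 88, which shadows the global.
Step 3: result = 88

The answer is 88.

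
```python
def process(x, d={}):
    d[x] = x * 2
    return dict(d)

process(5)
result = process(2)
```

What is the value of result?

Step 1: Mutable default dict is shared across calls.
Step 2: First call adds 5: 10. Second call adds 2: 4.
Step 3: result = {5: 10, 2: 4}

The answer is {5: 10, 2: 4}.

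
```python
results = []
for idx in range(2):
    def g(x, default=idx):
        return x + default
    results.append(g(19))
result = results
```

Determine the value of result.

Step 1: Default argument default=idx is evaluated at function definition time.
Step 2: Each iteration creates g with default = current idx value.
Step 3: g(19) returns 19 + default. results = [19, 20]

The answer is [19, 20].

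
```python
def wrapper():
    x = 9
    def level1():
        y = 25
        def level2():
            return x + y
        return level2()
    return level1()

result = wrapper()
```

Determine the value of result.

Step 1: x = 9 in wrapper. y = 25 in level1.
Step 2: level2() reads x = 9 and y = 25 from enclosing scopes.
Step 3: result = 9 + 25 = 34

The answer is 34.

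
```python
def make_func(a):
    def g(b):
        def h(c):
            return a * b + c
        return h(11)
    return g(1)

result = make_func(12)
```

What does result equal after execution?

Step 1: a = 12, b = 1, c = 11.
Step 2: h() computes a * b + c = 12 * 1 + 11 = 23.
Step 3: result = 23

The answer is 23.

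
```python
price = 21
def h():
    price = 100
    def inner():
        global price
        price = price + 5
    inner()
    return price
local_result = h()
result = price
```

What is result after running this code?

Step 1: Global price = 21. h() creates local price = 100.
Step 2: inner() declares global price and adds 5: global price = 21 + 5 = 26.
Step 3: h() returns its local price = 100 (unaffected by inner).
Step 4: result = global price = 26

The answer is 26.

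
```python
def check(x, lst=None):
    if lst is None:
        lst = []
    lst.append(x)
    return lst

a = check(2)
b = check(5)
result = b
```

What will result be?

Step 1: None default with guard creates a NEW list each call.
Step 2: a = [2] (fresh list). b = [5] (another fresh list).
Step 3: result = [5] (this is the fix for mutable default)

The answer is [5].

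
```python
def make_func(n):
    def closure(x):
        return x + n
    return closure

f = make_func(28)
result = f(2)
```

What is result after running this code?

Step 1: make_func(28) creates a closure that captures n = 28.
Step 2: f(2) calls the closure with x = 2, returning 2 + 28 = 30.
Step 3: result = 30

The answer is 30.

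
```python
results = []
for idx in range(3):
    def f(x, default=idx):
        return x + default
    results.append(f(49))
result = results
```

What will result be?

Step 1: Default argument default=idx is evaluated at function definition time.
Step 2: Each iteration creates f with default = current idx value.
Step 3: f(49) returns 49 + default. results = [49, 50, 51]

The answer is [49, 50, 51].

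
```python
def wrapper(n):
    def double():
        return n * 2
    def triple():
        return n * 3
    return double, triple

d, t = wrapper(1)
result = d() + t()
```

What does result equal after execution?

Step 1: Both closures capture the same n = 1.
Step 2: d() = 1 * 2 = 2, t() = 1 * 3 = 3.
Step 3: result = 2 + 3 = 5

The answer is 5.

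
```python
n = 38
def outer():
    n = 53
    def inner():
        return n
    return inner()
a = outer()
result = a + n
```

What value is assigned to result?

Step 1: outer() has local n = 53. inner() reads from enclosing.
Step 2: outer() returns 53. Global n = 38 unchanged.
Step 3: result = 53 + 38 = 91

The answer is 91.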